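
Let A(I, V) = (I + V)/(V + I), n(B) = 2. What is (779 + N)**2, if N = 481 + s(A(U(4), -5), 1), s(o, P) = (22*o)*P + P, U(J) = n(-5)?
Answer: 1646089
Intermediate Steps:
U(J) = 2
A(I, V) = 1 (A(I, V) = (I + V)/(I + V) = 1)
s(o, P) = P + 22*P*o (s(o, P) = 22*P*o + P = P + 22*P*o)
N = 504 (N = 481 + 1*(1 + 22*1) = 481 + 1*(1 + 22) = 481 + 1*23 = 481 + 23 = 504)
(779 + N)**2 = (779 + 504)**2 = 1283**2 = 1646089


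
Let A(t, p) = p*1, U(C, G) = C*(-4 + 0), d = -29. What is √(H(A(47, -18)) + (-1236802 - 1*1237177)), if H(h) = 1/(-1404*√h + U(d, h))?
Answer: √(-2473979 + 1/(116 - 4212*I*√2)) ≈ 0.e-7 + 1572.9*I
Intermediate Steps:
U(C, G) = -4*C (U(C, G) = C*(-4) = -4*C)
A(t, p) = p
H(h) = 1/(116 - 1404*√h) (H(h) = 1/(-1404*√h - 4*(-29)) = 1/(-1404*√h + 116) = 1/(116 - 1404*√h))
√(H(A(47, -18)) + (-1236802 - 1*1237177)) = √(-1/(-116 + 1404*√(-18)) + (-1236802 - 1*1237177)) = √(-1/(-116 + 1404*(3*I*√2)) + (-1236802 - 1237177)) = √(-1/(-116 + 4212*I*√2) - 2473979) = √(-2473979 - 1/(-116 + 4212*I*√2))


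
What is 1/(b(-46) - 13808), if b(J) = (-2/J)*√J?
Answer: -158792/2192599937 - I*√46/4385199874 ≈ -7.2422e-5 - 1.5466e-9*I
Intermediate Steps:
b(J) = -2/√J
1/(b(-46) - 13808) = 1/(-(-1)*I*√46/23 - 13808) = 1/(I*√46/23 - 13808) = 1/(-13808 + I*√46/23)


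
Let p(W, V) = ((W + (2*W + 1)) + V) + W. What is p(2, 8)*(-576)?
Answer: -9792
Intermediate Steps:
p(W, V) = 1 + V + 4*W (p(W, V) = ((W + (1 + 2*W)) + V) + W = ((1 + 3*W) + V) + W = (1 + V + 3*W) + W = 1 + V + 4*W)
p(2, 8)*(-576) = (1 + 8 + 4*2)*(-576) = (1 + 8 + 8)*(-576) = 17*(-576) = -9792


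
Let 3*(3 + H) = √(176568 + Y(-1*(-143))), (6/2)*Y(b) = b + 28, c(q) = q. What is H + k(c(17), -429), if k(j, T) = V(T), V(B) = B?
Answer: -432 + 5*√785 ≈ -291.91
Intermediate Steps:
k(j, T) = T
Y(b) = 28/3 + b/3 (Y(b) = (b + 28)/3 = (28 + b)/3 = 28/3 + b/3)
H = -3 + 5*√785 (H = -3 + √(176568 + (28/3 + (-1*(-143))/3))/3 = -3 + √(176568 + (28/3 + (⅓)*143))/3 = -3 + √(176568 + (28/3 + 143/3))/3 = -3 + √(176568 + 57)/3 = -3 + √176625/3 = -3 + (15*√785)/3 = -3 + 5*√785 ≈ 137.09)
H + k(c(17), -429) = (-3 + 5*√785) - 429 = -432 + 5*√785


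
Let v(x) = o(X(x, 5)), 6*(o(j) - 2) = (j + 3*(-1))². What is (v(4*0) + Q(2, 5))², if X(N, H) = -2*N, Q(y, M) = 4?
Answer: 225/4 ≈ 56.250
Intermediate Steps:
o(j) = 2 + (-3 + j)²/6 (o(j) = 2 + (j + 3*(-1))²/6 = 2 + (j - 3)²/6 = 2 + (-3 + j)²/6)
v(x) = 2 + (-3 - 2*x)²/6
(v(4*0) + Q(2, 5))² = ((2 + (3 + 2*(4*0))²/6) + 4)² = ((2 + (3 + 2*0)²/6) + 4)² = ((2 + (3 + 0)²/6) + 4)² = ((2 + (⅙)*3²) + 4)² = ((2 + (⅙)*9) + 4)² = ((2 + 3/2) + 4)² = (7/2 + 4)² = (15/2)² = 225/4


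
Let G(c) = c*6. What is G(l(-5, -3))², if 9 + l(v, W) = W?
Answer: 5184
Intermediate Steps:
l(v, W) = -9 + W
G(c) = 6*c
G(l(-5, -3))² = (6*(-9 - 3))² = (6*(-12))² = (-72)² = 5184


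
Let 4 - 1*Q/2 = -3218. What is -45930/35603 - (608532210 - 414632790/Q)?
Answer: -7755454769421015/12745874 ≈ -6.0847e+8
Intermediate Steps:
Q = 6444 (Q = 8 - 2*(-3218) = 8 + 6436 = 6444)
-45930/35603 - (608532210 - 414632790/Q) = -45930/35603 - 38610/(1/(-10739/6444 + 15761)) = -45930/35603 - 38610/(1/(101553145/6444)) = -45930/35603 - 38610/6444/101553145 = -45930/35603 - 38610*101553145/6444 = -45930/35603 - 217831496025/358 = -7755454769421015/12745874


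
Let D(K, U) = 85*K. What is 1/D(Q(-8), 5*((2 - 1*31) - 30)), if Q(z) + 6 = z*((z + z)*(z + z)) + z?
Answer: -1/175270 ≈ -5.7055e-6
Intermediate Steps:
Q(z) = -6 + z + 4*z**3 (Q(z) = -6 + (z*((z + z)*(z + z)) + z) = -6 + (z*((2*z)*(2*z)) + z) = -6 + (z*(4*z**2) + z) = -6 + (4*z**3 + z) = -6 + (z + 4*z**3) = -6 + z + 4*z**3)
1/D(Q(-8), 5*((2 - 1*31) - 30)) = 1/(85*(-6 - 8 + 4*(-8)**3)) = 1/(85*(-6 - 8 + 4*(-512))) = 1/(85*(-6 - 8 - 2048)) = 1/(85*(-2062)) = 1/(-175270) = -1/175270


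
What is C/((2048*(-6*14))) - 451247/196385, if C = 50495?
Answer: -12506483497/4826357760 ≈ -2.5913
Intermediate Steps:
C/((2048*(-6*14))) - 451247/196385 = 50495/((2048*(-6*14))) - 451247/196385 = 50495/((2048*(-84))) - 451247*1/196385 = 50495/(-172032) - 451247/196385 = 50495*(-1/172032) - 451247/196385 = -50495/172032 - 451247/196385 = -12506483497/4826357760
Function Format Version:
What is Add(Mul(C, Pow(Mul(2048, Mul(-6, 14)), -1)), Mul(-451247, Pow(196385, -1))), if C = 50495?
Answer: Rational(-12506483497, 4826357760) ≈ -2.5913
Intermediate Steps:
Add(Mul(C, Pow(Mul(2048, Mul(-6, 14)), -1)), Mul(-451247, Pow(196385, -1))) = Add(Mul(50495, Pow(Mul(2048, Mul(-6, 14)), -1)), Mul(-451247, Pow(196385, -1))) = Add(Mul(50495, Pow(Mul(2048, -84), -1)), Mul(-451247, Rational(1, 196385))) = Add(Mul(50495, Pow(-172032, -1)), Rational(-451247, 196385)) = Add(Mul(50495, Rational(-1, 172032)), Rational(-451247, 196385)) = Add(Rational(-50495, 172032), Rational(-451247, 196385)) = Rational(-12506483497, 4826357760)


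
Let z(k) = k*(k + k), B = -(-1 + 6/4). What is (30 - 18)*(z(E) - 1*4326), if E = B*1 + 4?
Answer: -51618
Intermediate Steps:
B = -1/2 (B = -(-1 + 6*(1/4)) = -(-1 + 3/2) = -1*1/2 = -1/2 ≈ -0.50000)
E = 7/2 (E = -1/2*1 + 4 = -1/2 + 4 = 7/2 ≈ 3.5000)
z(k) = 2*k**2 (z(k) = k*(2*k) = 2*k**2)
(30 - 18)*(z(E) - 1*4326) = (30 - 18)*(2*(7/2)**2 - 1*4326) = 12*(2*(49/4) - 4326) = 12*(49/2 - 4326) = 12*(-8603/2) = -51618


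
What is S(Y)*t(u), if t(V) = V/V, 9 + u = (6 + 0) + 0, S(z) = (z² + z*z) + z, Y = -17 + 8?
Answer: 153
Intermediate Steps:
Y = -9
S(z) = z + 2*z² (S(z) = (z² + z²) + z = 2*z² + z = z + 2*z²)
u = -3 (u = -9 + ((6 + 0) + 0) = -9 + (6 + 0) = -9 + 6 = -3)
t(V) = 1
S(Y)*t(u) = -9*(1 + 2*(-9))*1 = -9*(1 - 18)*1 = -9*(-17)*1 = 153*1 = 153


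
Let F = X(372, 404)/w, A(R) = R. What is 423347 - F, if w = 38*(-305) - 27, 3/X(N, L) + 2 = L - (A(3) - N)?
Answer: 1263931679444/2985569 ≈ 4.2335e+5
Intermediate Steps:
X(N, L) = 3/(-5 + L + N) (X(N, L) = 3/(-2 + (L - (3 - N))) = 3/(-2 + (L + (-3 + N))) = 3/(-2 + (-3 + L + N)) = 3/(-5 + L + N))
w = -11617 (w = -11590 - 27 = -11617)
F = -1/2985569 (F = (3/(-5 + 404 + 372))/(-11617) = (3/771)*(-1/11617) = (3*(1/771))*(-1/11617) = (1/257)*(-1/11617) = -1/2985569 ≈ -3.3494e-7)
423347 - F = 423347 - 1*(-1/2985569) = 423347 + 1/2985569 = 1263931679444/2985569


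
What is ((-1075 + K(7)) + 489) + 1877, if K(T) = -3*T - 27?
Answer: 1243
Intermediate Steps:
K(T) = -27 - 3*T
((-1075 + K(7)) + 489) + 1877 = ((-1075 + (-27 - 3*7)) + 489) + 1877 = ((-1075 + (-27 - 21)) + 489) + 1877 = ((-1075 - 48) + 489) + 1877 = (-1123 + 489) + 1877 = -634 + 1877 = 1243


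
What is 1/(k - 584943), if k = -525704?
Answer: -1/1110647 ≈ -9.0038e-7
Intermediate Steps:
1/(k - 584943) = 1/(-525704 - 584943) = 1/(-1110647) = -1/1110647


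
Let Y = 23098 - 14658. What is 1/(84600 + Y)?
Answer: 1/93040 ≈ 1.0748e-5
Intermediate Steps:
Y = 8440
1/(84600 + Y) = 1/(84600 + 8440) = 1/93040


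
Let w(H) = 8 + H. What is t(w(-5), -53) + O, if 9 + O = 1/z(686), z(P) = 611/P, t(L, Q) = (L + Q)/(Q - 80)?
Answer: -609579/81263 ≈ -7.5013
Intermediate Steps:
t(L, Q) = (L + Q)/(-80 + Q)
O = -4813/611 (O = -9 + 1/(611/686) = -9 + 686/611 = -4813/611 ≈ -7.8773)
t(w(-5), -53) + O = ((8 - 5) - 53)/(-80 - 53) - 4813/611 = (3 - 53)/(-133) - 4813/611 = -1/133*(-50) - 4813/611 = 50/133 - 4813/611 = -609579/81263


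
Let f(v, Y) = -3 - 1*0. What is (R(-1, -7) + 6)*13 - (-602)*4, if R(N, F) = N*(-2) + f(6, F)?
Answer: 2473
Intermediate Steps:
f(v, Y) = -3 (f(v, Y) = -3 + 0 = -3)
R(N, F) = -3 - 2*N (R(N, F) = N*(-2) - 3 = -2*N - 3 = -3 - 2*N)
(R(-1, -7) + 6)*13 - (-602)*4 = ((-3 - 2*(-1)) + 6)*13 - (-602)*4 = ((-3 + 2) + 6)*13 - 1*(-2408) = (-1 + 6)*13 + 2408 = 5*13 + 2408 = 65 + 2408 = 2473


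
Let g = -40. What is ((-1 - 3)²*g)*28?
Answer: -17920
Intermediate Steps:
((-1 - 3)²*g)*28 = ((-1 - 3)²*(-40))*28 = ((-4)²*(-40))*28 = (16*(-40))*28 = -640*28 = -17920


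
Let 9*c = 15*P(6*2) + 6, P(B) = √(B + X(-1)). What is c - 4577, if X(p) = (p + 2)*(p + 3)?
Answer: -13729/3 + 5*√14/3 ≈ -4570.1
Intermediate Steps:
X(p) = (2 + p)*(3 + p)
P(B) = √(2 + B) (P(B) = √(B + (6 + (-1)² + 5*(-1))) = √(B + (6 + 1 - 5)) = √(B + 2) = √(2 + B))
c = ⅔ + 5*√14/3 (c = (15*√(2 + 6*2) + 6)/9 = (15*√(2 + 12) + 6)/9 = (15*√14 + 6)/9 = (6 + 15*√14)/9 = ⅔ + 5*√14/3 ≈ 6.9028)
c - 4577 = (⅔ + 5*√14/3) - 4577 = -13729/3 + 5*√14/3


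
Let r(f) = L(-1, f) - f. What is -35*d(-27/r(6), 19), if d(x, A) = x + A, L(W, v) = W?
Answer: -800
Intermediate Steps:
r(f) = -1 - f
d(x, A) = A + x
-35*d(-27/r(6), 19) = -35*(19 - 27/(-1 - 1*6)) = -35*(19 - 27/(-1 - 6)) = -35*(19 - 27/(-7)) = -35*(19 - 27*(-1/7)) = -35*(19 + 27/7) = -35*160/7 = -800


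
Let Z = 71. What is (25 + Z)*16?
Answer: 1536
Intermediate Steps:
(25 + Z)*16 = (25 + 71)*16 = 96*16 = 1536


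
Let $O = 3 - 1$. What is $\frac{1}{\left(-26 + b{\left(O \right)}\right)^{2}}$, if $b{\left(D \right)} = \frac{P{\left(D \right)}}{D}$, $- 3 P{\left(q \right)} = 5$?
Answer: $\frac{36}{25921} \approx 0.0013888$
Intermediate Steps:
$O = 2$ ($O = 3 - 1 = 2$)
$P{\left(q \right)} = - \frac{5}{3}$ ($P{\left(q \right)} = \left(- \frac{1}{3}\right) 5 = - \frac{5}{3}$)
$b{\left(D \right)} = - \frac{5}{3 D}$
$\frac{1}{\left(-26 + b{\left(O \right)}\right)^{2}} = \frac{1}{\left(-26 - \frac{5}{3 \cdot 2}\right)^{2}} = \frac{1}{\left(-26 - \frac{5}{6}\right)^{2}} = \frac{1}{\left(- \frac{161}{6}\right)^{2}} = \frac{1}{\frac{25921}{36}} = \frac{36}{25921}$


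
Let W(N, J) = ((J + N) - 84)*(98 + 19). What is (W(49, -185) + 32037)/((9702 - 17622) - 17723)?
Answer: -6297/25643 ≈ -0.24556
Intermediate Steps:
W(N, J) = -9828 + 117*J + 117*N (W(N, J) = (-84 + J + N)*117 = -9828 + 117*J + 117*N)
(W(49, -185) + 32037)/((9702 - 17622) - 17723) = ((-9828 + 117*(-185) + 117*49) + 32037)/((9702 - 17622) - 17723) = ((-9828 - 21645 + 5733) + 32037)/(-7920 - 17723) = (-25740 + 32037)/(-25643) = 6297*(-1/25643) = -6297/25643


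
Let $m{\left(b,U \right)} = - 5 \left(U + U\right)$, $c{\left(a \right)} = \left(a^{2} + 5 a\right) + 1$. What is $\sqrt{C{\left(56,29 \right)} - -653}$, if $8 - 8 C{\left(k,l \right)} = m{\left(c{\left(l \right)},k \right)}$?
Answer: $2 \sqrt{181} \approx 26.907$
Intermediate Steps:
$c{\left(a \right)} = 1 + a^{2} + 5 a$
$m{\left(b,U \right)} = - 10 U$ ($m{\left(b,U \right)} = - 5 \cdot 2 U = - 10 U$)
$C{\left(k,l \right)} = 1 + \frac{5 k}{4}$ ($C{\left(k,l \right)} = 1 - \frac{\left(-10\right) k}{8} = 1 + \frac{5 k}{4}$)
$\sqrt{C{\left(56,29 \right)} - -653} = \sqrt{\left(1 + \frac{5}{4} \cdot 56\right) - -653} = \sqrt{\left(1 + 70\right) + \left(-19 + 672\right)} = \sqrt{71 + 653} = \sqrt{724} = 2 \sqrt{181}$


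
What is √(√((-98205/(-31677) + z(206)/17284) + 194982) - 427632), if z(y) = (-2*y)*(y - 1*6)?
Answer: √(-890193274235793666672 + 45625439*√405886792505035383887)/45625439 ≈ 653.6*I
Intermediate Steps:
z(y) = -2*y*(-6 + y) (z(y) = (-2*y)*(y - 6) = (-2*y)*(-6 + y) = -2*y*(-6 + y))
√(√((-98205/(-31677) + z(206)/17284) + 194982) - 427632) = √(√((-98205/(-31677) + (2*206*(6 - 1*206))/17284) + 194982) - 427632) = √(√((-98205*(-1/31677) + (2*206*(6 - 206))*(1/17284)) + 194982) - 427632) = √(√((32735/10559 + (2*206*(-200))*(1/17284)) + 194982) - 427632) = √(√((32735/10559 - 82400*1/17284) + 194982) - 427632) = √(√((32735/10559 - 20600/4321) + 194982) - 427632) = √(√(-76067465/45625439 + 194982) - 427632) = √(√(8896063279633/45625439) - 427632) = √(√405886792505035383887/45625439 - 427632) = √(-427632 + √405886792505035383887/45625439)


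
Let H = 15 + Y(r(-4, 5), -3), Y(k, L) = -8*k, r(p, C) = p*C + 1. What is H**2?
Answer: 27889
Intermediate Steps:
r(p, C) = 1 + C*p (r(p, C) = C*p + 1 = 1 + C*p)
H = 167 (H = 15 - 8*(1 + 5*(-4)) = 15 - 8*(1 - 20) = 15 - 8*(-19) = 15 + 152 = 167)
H**2 = 167**2 = 27889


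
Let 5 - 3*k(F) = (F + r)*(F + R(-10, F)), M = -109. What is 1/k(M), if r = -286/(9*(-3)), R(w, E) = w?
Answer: -81/316048 ≈ -0.00025629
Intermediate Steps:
r = 286/27 (r = -286/(-27) = -286*(-1/27) = 286/27 ≈ 10.593)
k(F) = 5/3 - (-10 + F)*(286/27 + F)/3 (k(F) = 5/3 - (F + 286/27)*(F - 10)/3 = 5/3 - (286/27 + F)*(-10 + F)/3 = 5/3 - (-10 + F)*(286/27 + F)/3)
1/k(M) = 1/(2995/81 - 16/81*(-109) - ⅓*(-109)²) = 1/(2995/81 + 1744/81 - ⅓*11881) = 1/(2995/81 + 1744/81 - 11881/3) = 1/(-316048/81) = -81/316048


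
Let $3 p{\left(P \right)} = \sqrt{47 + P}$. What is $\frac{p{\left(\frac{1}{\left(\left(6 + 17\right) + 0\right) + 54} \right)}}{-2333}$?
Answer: $- \frac{2 \sqrt{69685}}{538923} \approx -0.00097965$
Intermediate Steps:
$p{\left(P \right)} = \frac{\sqrt{47 + P}}{3}$
$\frac{p{\left(\frac{1}{\left(\left(6 + 17\right) + 0\right) + 54} \right)}}{-2333} = \frac{\frac{1}{3} \sqrt{47 + \frac{1}{\left(\left(6 + 17\right) + 0\right) + 54}}}{-2333} = \frac{\sqrt{47 + \frac{1}{\left(23 + 0\right) + 54}}}{3} \left(- \frac{1}{2333}\right) = \frac{\sqrt{47 + \frac{1}{23 + 54}}}{3} \left(- \frac{1}{2333}\right) = \frac{\sqrt{47 + \frac{1}{77}}}{3} \left(- \frac{1}{2333}\right) = \frac{\sqrt{\frac{3620}{77}}}{3} \left(- \frac{1}{2333}\right) = \frac{\frac{2}{77} \sqrt{69685}}{3} \left(- \frac{1}{2333}\right) = \frac{2 \sqrt{69685}}{231} \left(- \frac{1}{2333}\right) = - \frac{2 \sqrt{69685}}{538923}$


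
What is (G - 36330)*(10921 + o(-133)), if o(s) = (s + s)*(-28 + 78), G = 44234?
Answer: -18803616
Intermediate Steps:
o(s) = 100*s (o(s) = (2*s)*50 = 100*s)
(G - 36330)*(10921 + o(-133)) = (44234 - 36330)*(10921 + 100*(-133)) = 7904*(10921 - 13300) = 7904*(-2379) = -18803616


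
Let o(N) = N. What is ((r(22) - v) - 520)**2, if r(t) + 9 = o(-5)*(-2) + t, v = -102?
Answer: 156025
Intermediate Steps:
r(t) = 1 + t (r(t) = -9 + (-5*(-2) + t) = -9 + (10 + t) = 1 + t)
((r(22) - v) - 520)**2 = (((1 + 22) - 1*(-102)) - 520)**2 = ((23 + 102) - 520)**2 = (125 - 520)**2 = (-395)**2 = 156025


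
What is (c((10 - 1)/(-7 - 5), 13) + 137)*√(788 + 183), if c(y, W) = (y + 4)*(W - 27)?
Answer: 183*√971/2 ≈ 2851.2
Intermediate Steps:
c(y, W) = (-27 + W)*(4 + y) (c(y, W) = (4 + y)*(-27 + W) = (-27 + W)*(4 + y))
(c((10 - 1)/(-7 - 5), 13) + 137)*√(788 + 183) = ((-108 - 27*(10 - 1)/(-7 - 5) + 4*13 + 13*((10 - 1)/(-7 - 5))) + 137)*√(788 + 183) = ((-108 - 243/(-12) + 52 + 13*(9/(-12))) + 137)*√971 = ((-108 - 243*(-1)/12 + 52 + 13*(9*(-1/12))) + 137)*√971 = ((-108 - 27*(-¾) + 52 + 13*(-¾)) + 137)*√971 = ((-108 + 81/4 + 52 - 39/4) + 137)*√971 = (-91/2 + 137)*√971 = 183*√971/2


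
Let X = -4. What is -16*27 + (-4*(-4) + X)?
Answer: -420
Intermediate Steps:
-16*27 + (-4*(-4) + X) = -16*27 + (-4*(-4) - 4) = -432 + (16 - 4) = -432 + 12 = -420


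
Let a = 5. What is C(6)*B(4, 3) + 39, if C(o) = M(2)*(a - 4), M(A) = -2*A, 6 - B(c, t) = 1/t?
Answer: 49/3 ≈ 16.333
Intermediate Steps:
B(c, t) = 6 - 1/t
C(o) = -4 (C(o) = (-2*2)*(5 - 4) = -4*1 = -4)
C(6)*B(4, 3) + 39 = -4*(6 - 1/3) + 39 = -4*(6 - 1*⅓) + 39 = -4*(6 - ⅓) + 39 = -4*17/3 + 39 = -68/3 + 39 = 49/3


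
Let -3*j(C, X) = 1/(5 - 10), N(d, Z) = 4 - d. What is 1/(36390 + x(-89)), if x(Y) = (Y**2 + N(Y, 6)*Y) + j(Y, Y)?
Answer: 15/540511 ≈ 2.7752e-5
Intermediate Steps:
j(C, X) = 1/15 (j(C, X) = -1/(3*(5 - 10)) = -1/3/(-5) = -1/3*(-1/5) = 1/15)
x(Y) = 1/15 + Y**2 + Y*(4 - Y) (x(Y) = (Y**2 + (4 - Y)*Y) + 1/15 = (Y**2 + Y*(4 - Y)) + 1/15 = 1/15 + Y**2 + Y*(4 - Y))
1/(36390 + x(-89)) = 1/(36390 + (1/15 + 4*(-89))) = 1/(36390 + (1/15 - 356)) = 1/(36390 - 5339/15) = 1/(540511/15) = 15/540511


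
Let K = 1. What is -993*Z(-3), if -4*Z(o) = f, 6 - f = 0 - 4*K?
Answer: 4965/2 ≈ 2482.5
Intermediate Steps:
f = 10 (f = 6 - (0 - 4*1) = 6 - (0 - 4) = 6 - 1*(-4) = 6 + 4 = 10)
Z(o) = -5/2 (Z(o) = -1/4*10 = -5/2)
-993*Z(-3) = -993*(-5/2) = 4965/2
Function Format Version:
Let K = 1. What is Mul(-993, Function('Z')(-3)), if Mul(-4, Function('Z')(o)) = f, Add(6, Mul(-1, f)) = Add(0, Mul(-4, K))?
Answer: Rational(4965, 2) ≈ 2482.5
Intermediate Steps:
f = 10 (f = Add(6, Mul(-1, Add(0, Mul(-4, 1)))) = Add(6, Mul(-1, Add(0, -4))) = Add(6, Mul(-1, -4)) = Add(6, 4) = 10)
Function('Z')(o) = Rational(-5, 2) (Function('Z')(o) = Mul(Rational(-1, 4), 10) = Rational(-5, 2))
Mul(-993, Function('Z')(-3)) = Mul(-993, Rational(-5, 2)) = Rational(4965, 2)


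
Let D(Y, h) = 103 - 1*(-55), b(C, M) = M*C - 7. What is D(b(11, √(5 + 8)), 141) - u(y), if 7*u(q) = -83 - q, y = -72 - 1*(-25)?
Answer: 1142/7 ≈ 163.14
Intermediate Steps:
y = -47 (y = -72 + 25 = -47)
b(C, M) = -7 + C*M (b(C, M) = C*M - 7 = -7 + C*M)
D(Y, h) = 158 (D(Y, h) = 103 + 55 = 158)
u(q) = -83/7 - q/7 (u(q) = (-83 - q)/7 = -83/7 - q/7)
D(b(11, √(5 + 8)), 141) - u(y) = 158 - (-83/7 - ⅐*(-47)) = 158 - (-83/7 + 47/7) = 158 - 1*(-36/7) = 158 + 36/7 = 1142/7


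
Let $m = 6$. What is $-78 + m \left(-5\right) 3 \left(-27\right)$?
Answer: $2352$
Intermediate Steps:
$-78 + m \left(-5\right) 3 \left(-27\right) = -78 + 6 \left(-5\right) 3 \left(-27\right) = -78 + \left(-30\right) 3 \left(-27\right) = -78 - -2430 = -78 + 2430 = 2352$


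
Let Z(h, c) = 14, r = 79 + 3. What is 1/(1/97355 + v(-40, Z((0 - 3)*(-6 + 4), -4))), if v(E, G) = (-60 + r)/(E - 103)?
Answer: -1265615/194697 ≈ -6.5004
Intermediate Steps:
r = 82
v(E, G) = 22/(-103 + E) (v(E, G) = (-60 + 82)/(E - 103) = 22/(-103 + E))
1/(1/97355 + v(-40, Z((0 - 3)*(-6 + 4), -4))) = 1/(1/97355 + 22/(-103 - 40)) = 1/(1/97355 + 22/(-143)) = 1/(1/97355 + 22*(-1/143)) = 1/(1/97355 - 2/13) = 1/(-194697/1265615) = -1265615/194697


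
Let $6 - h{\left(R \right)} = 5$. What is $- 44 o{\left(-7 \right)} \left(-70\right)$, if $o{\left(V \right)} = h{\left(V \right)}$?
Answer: $3080$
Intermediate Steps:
$h{\left(R \right)} = 1$ ($h{\left(R \right)} = 6 - 5 = 1$)
$o{\left(V \right)} = 1$
$- 44 o{\left(-7 \right)} \left(-70\right) = \left(-44\right) 1 \left(-70\right) = \left(-44\right) \left(-70\right) = 3080$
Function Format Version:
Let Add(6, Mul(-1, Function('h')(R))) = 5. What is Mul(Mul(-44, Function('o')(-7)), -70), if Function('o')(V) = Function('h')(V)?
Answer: 3080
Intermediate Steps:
Function('h')(R) = 1 (Function('h')(R) = Add(6, Mul(-1, 5)) = Add(6, -5) = 1)
Function('o')(V) = 1
Mul(Mul(-44, Function('o')(-7)), -70) = Mul(Mul(-44, 1), -70) = Mul(-44, -70) = 3080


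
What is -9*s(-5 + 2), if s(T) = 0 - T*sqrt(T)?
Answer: -27*I*sqrt(3) ≈ -46.765*I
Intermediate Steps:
s(T) = -T**(3/2) (s(T) = 0 - T**(3/2) = -T**(3/2))
-9*s(-5 + 2) = -(-9)*(-5 + 2)**(3/2) = -(-9)*(-3)**(3/2) = -(-9)*(-3*I*sqrt(3)) = -27*I*sqrt(3)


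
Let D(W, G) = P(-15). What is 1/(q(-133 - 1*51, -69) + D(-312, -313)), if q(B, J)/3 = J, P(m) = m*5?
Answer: -1/282 ≈ -0.0035461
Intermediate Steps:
P(m) = 5*m
D(W, G) = -75 (D(W, G) = 5*(-15) = -75)
q(B, J) = 3*J
1/(q(-133 - 1*51, -69) + D(-312, -313)) = 1/(3*(-69) - 75) = 1/(-207 - 75) = 1/(-282) = -1/282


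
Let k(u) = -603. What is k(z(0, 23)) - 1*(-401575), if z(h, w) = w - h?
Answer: 400972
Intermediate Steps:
k(z(0, 23)) - 1*(-401575) = -603 - 1*(-401575) = -603 + 401575 = 400972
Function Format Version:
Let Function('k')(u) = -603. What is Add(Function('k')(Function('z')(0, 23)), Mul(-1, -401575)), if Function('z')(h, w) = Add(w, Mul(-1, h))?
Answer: 400972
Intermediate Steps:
Add(Function('k')(Function('z')(0, 23)), Mul(-1, -401575)) = Add(-603, Mul(-1, -401575)) = Add(-603, 401575) = 400972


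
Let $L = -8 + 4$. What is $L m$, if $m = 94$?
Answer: $-376$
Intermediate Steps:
$L = -4$
$L m = \left(-4\right) 94 = -376$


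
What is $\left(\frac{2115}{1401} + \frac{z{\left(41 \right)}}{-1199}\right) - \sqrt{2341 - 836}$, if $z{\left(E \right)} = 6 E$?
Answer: $\frac{730413}{559933} - \sqrt{1505} \approx -37.49$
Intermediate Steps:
$\left(\frac{2115}{1401} + \frac{z{\left(41 \right)}}{-1199}\right) - \sqrt{2341 - 836} = \left(\frac{2115}{1401} + \frac{6 \cdot 41}{-1199}\right) - \sqrt{2341 - 836} = \left(2115 \cdot \frac{1}{1401} + 246 \left(- \frac{1}{1199}\right)\right) - \sqrt{1505} = \left(\frac{705}{467} - \frac{246}{1199}\right) - \sqrt{1505} = \frac{730413}{559933} - \sqrt{1505}$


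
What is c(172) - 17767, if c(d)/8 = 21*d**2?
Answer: 4952345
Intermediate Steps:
c(d) = 168*d**2 (c(d) = 8*(21*d**2) = 168*d**2)
c(172) - 17767 = 168*172**2 - 17767 = 168*29584 - 17767 = 4970112 - 17767 = 4952345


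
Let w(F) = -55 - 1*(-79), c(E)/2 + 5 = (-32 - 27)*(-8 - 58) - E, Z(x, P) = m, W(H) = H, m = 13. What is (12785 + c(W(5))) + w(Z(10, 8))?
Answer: 20577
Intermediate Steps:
Z(x, P) = 13
c(E) = 7778 - 2*E (c(E) = -10 + 2*((-32 - 27)*(-8 - 58) - E) = -10 + 2*(-59*(-66) - E) = -10 + 2*(3894 - E) = -10 + (7788 - 2*E) = 7778 - 2*E)
w(F) = 24 (w(F) = -55 + 79 = 24)
(12785 + c(W(5))) + w(Z(10, 8)) = (12785 + (7778 - 2*5)) + 24 = (12785 + (7778 - 10)) + 24 = (12785 + 7768) + 24 = 20553 + 24 = 20577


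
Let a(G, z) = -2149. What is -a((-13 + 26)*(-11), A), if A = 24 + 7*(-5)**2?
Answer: 2149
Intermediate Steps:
A = 199 (A = 24 + 7*25 = 24 + 175 = 199)
-a((-13 + 26)*(-11), A) = -1*(-2149) = 2149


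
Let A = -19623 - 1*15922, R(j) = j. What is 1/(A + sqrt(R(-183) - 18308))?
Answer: -35545/1263465516 - 41*I*sqrt(11)/1263465516 ≈ -2.8133e-5 - 1.0763e-7*I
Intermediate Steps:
A = -35545 (A = -19623 - 15922 = -35545)
1/(A + sqrt(R(-183) - 18308)) = 1/(-35545 + sqrt(-183 - 18308)) = 1/(-35545 + sqrt(-18491)) = 1/(-35545 + 41*I*sqrt(11))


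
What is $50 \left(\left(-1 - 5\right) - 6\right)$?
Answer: $-600$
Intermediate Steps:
$50 \left(\left(-1 - 5\right) - 6\right) = 50 \left(-6 - 6\right) = 50 \left(-12\right) = -600$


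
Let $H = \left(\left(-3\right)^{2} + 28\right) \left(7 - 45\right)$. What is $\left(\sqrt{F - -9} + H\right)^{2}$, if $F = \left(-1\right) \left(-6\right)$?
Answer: $\left(1406 - \sqrt{15}\right)^{2} \approx 1.966 \cdot 10^{6}$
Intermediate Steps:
$F = 6$
$H = -1406$ ($H = \left(9 + 28\right) \left(-38\right) = 37 \left(-38\right) = -1406$)
$\left(\sqrt{F - -9} + H\right)^{2} = \left(\sqrt{6 - -9} - 1406\right)^{2} = \left(\sqrt{6 + 9} - 1406\right)^{2} = \left(\sqrt{15} - 1406\right)^{2} = \left(-1406 + \sqrt{15}\right)^{2}$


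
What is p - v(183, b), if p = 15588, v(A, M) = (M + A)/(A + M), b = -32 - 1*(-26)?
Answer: 15587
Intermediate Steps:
b = -6 (b = -32 + 26 = -6)
v(A, M) = 1 (v(A, M) = (A + M)/(A + M) = 1)
p - v(183, b) = 15588 - 1*1 = 15588 - 1 = 15587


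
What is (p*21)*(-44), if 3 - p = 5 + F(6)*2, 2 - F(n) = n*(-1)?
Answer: 16632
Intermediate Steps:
F(n) = 2 + n (F(n) = 2 - n*(-1) = 2 - (-1)*n = 2 + n)
p = -18 (p = 3 - (5 + (2 + 6)*2) = 3 - (5 + 8*2) = 3 - (5 + 16) = 3 - 1*21 = 3 - 21 = -18)
(p*21)*(-44) = -18*21*(-44) = -378*(-44) = 16632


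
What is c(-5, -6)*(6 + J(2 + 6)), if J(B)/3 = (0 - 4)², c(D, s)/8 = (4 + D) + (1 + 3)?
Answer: 1296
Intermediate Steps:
c(D, s) = 64 + 8*D (c(D, s) = 8*((4 + D) + (1 + 3)) = 8*((4 + D) + 4) = 8*(8 + D) = 64 + 8*D)
J(B) = 48 (J(B) = 3*(0 - 4)² = 3*(-4)² = 3*16 = 48)
c(-5, -6)*(6 + J(2 + 6)) = (64 + 8*(-5))*(6 + 48) = (64 - 40)*54 = 24*54 = 1296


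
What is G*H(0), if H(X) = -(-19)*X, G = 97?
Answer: 0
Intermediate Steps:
H(X) = 19*X
G*H(0) = 97*(19*0) = 97*0 = 0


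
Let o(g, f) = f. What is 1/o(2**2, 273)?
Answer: 1/273 ≈ 0.0036630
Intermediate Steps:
1/o(2**2, 273) = 1/273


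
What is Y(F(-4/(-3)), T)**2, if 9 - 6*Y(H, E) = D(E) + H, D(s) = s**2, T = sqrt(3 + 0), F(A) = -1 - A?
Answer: 625/324 ≈ 1.9290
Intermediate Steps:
T = sqrt(3) ≈ 1.7320
Y(H, E) = 3/2 - H/6 - E**2/6 (Y(H, E) = 3/2 - (E**2 + H)/6 = 3/2 - (H + E**2)/6 = 3/2 + (-H/6 - E**2/6) = 3/2 - H/6 - E**2/6)
Y(F(-4/(-3)), T)**2 = (3/2 - (-1 - (-4)/(-3))/6 - (sqrt(3))**2/6)**2 = (3/2 - (-1 - (-4)*(-1)/3)/6 - 1/6*3)**2 = (3/2 - (-1 - 1*4/3)/6 - 1/2)**2 = (3/2 - (-1 - 4/3)/6 - 1/2)**2 = (3/2 - 1/6*(-7/3) - 1/2)**2 = (3/2 + 7/18 - 1/2)**2 = (25/18)**2 = 625/324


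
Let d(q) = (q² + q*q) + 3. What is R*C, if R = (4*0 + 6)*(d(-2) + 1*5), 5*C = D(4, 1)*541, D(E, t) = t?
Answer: 51936/5 ≈ 10387.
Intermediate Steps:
d(q) = 3 + 2*q² (d(q) = (q² + q²) + 3 = 2*q² + 3 = 3 + 2*q²)
C = 541/5 (C = (1*541)/5 = (⅕)*541 = 541/5 ≈ 108.20)
R = 96 (R = (4*0 + 6)*((3 + 2*(-2)²) + 1*5) = (0 + 6)*((3 + 2*4) + 5) = 6*((3 + 8) + 5) = 6*(11 + 5) = 6*16 = 96)
R*C = 96*(541/5) = 51936/5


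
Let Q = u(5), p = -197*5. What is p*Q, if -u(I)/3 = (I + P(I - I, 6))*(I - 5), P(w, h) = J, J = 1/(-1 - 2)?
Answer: 0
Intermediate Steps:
J = -1/3 (J = 1/(-3) = -1/3 ≈ -0.33333)
P(w, h) = -1/3
p = -985
u(I) = -3*(-5 + I)*(-1/3 + I) (u(I) = -3*(I - 1/3)*(I - 5) = -3*(-1/3 + I)*(-5 + I) = -3*(-5 + I)*(-1/3 + I))
Q = 0 (Q = -5 - 3*5**2 + 16*5 = -5 - 3*25 + 80 = -5 - 75 + 80 = 0)
p*Q = -985*0 = 0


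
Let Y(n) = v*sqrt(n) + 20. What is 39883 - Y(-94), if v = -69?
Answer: 39863 + 69*I*sqrt(94) ≈ 39863.0 + 668.98*I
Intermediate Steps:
Y(n) = 20 - 69*sqrt(n) (Y(n) = -69*sqrt(n) + 20 = 20 - 69*sqrt(n))
39883 - Y(-94) = 39883 - (20 - 69*I*sqrt(94)) = 39883 + (-20 + 69*I*sqrt(94)) = 39863 + 69*I*sqrt(94)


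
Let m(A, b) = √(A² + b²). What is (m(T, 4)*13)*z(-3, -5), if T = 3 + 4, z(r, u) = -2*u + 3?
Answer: 169*√65 ≈ 1362.5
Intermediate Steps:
z(r, u) = 3 - 2*u
T = 7
(m(T, 4)*13)*z(-3, -5) = (√(7² + 4²)*13)*(3 - 2*(-5)) = (√(49 + 16)*13)*(3 + 10) = (√65*13)*13 = (13*√65)*13 = 169*√65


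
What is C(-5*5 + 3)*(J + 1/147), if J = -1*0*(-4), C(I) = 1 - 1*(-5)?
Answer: 2/49 ≈ 0.040816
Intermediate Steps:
C(I) = 6 (C(I) = 1 + 5 = 6)
J = 0 (J = 0*(-4) = 0)
C(-5*5 + 3)*(J + 1/147) = 6*(0 + 1/147) = 6*(1/147) = 2/49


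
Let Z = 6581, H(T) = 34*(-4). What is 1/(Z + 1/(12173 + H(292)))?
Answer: 12037/79215498 ≈ 0.00015195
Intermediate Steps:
H(T) = -136
1/(Z + 1/(12173 + H(292))) = 1/(6581 + 1/(12173 - 136)) = 1/(6581 + 1/12037) = 1/(79215498/12037) = 12037/79215498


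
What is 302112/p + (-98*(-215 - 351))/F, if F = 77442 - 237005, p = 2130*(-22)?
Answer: -4233760628/623093515 ≈ -6.7947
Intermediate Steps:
p = -46860
F = -159563
302112/p + (-98*(-215 - 351))/F = 302112/(-46860) - 98*(-215 - 351)/(-159563) = 302112*(-1/46860) - 98*(-566)*(-1/159563) = -25176/3905 + 55468*(-1/159563) = -25176/3905 - 55468/159563 = -4233760628/623093515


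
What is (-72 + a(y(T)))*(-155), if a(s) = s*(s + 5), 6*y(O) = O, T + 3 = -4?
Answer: 426715/36 ≈ 11853.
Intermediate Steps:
T = -7 (T = -3 - 4 = -7)
y(O) = O/6
a(s) = s*(5 + s)
(-72 + a(y(T)))*(-155) = (-72 + ((⅙)*(-7))*(5 + (⅙)*(-7)))*(-155) = (-72 - 7*(5 - 7/6)/6)*(-155) = (-72 - 7/6*23/6)*(-155) = (-72 - 161/36)*(-155) = -2753/36*(-155) = 426715/36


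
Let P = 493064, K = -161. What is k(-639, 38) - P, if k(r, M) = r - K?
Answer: -493542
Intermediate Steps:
k(r, M) = 161 + r (k(r, M) = r - 1*(-161) = r + 161 = 161 + r)
k(-639, 38) - P = (161 - 639) - 1*493064 = -478 - 493064 = -493542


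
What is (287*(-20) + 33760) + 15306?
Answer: 43326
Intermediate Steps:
(287*(-20) + 33760) + 15306 = (-5740 + 33760) + 15306 = 28020 + 15306 = 43326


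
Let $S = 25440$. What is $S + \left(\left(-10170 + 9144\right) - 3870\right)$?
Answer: $20544$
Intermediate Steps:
$S + \left(\left(-10170 + 9144\right) - 3870\right) = 25440 + \left(\left(-10170 + 9144\right) - 3870\right) = 25440 - 4896 = 20544$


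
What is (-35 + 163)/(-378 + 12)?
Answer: -64/183 ≈ -0.34973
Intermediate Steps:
(-35 + 163)/(-378 + 12) = 128/(-366) = 128*(-1/366) = -64/183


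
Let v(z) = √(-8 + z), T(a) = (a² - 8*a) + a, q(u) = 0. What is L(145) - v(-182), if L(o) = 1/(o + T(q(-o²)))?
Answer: 1/145 - I*√190 ≈ 0.0068966 - 13.784*I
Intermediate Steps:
T(a) = a² - 7*a
L(o) = 1/o (L(o) = 1/(o + 0*(-7 + 0)) = 1/(o + 0*(-7)) = 1/(o + 0) = 1/o)
L(145) - v(-182) = 1/145 - √(-8 - 182) = 1/145 - √(-190) = 1/145 - I*√190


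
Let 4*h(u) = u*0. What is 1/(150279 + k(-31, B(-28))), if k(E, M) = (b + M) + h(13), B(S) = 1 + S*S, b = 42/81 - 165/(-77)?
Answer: 189/28551599 ≈ 6.6196e-6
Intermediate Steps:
h(u) = 0 (h(u) = (u*0)/4 = (¼)*0 = 0)
b = 503/189 (b = 42*(1/81) - 165*(-1/77) = 14/27 + 15/7 = 503/189 ≈ 2.6614)
B(S) = 1 + S²
k(E, M) = 503/189 + M (k(E, M) = (503/189 + M) + 0 = 503/189 + M)
1/(150279 + k(-31, B(-28))) = 1/(150279 + (503/189 + (1 + (-28)²))) = 1/(150279 + (503/189 + (1 + 784))) = 1/(150279 + (503/189 + 785)) = 1/(150279 + 148868/189) = 1/(28551599/189) = 189/28551599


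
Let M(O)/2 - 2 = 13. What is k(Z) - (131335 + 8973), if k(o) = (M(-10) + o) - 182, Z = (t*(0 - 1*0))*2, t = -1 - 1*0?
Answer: -140460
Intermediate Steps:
M(O) = 30 (M(O) = 4 + 2*13 = 4 + 26 = 30)
t = -1 (t = -1 + 0 = -1)
Z = 0 (Z = -(0 - 1*0)*2 = -(0 + 0)*2 = -1*0*2 = 0*2 = 0)
k(o) = -152 + o (k(o) = (30 + o) - 182 = -152 + o)
k(Z) - (131335 + 8973) = (-152 + 0) - (131335 + 8973) = -152 - 1*140308 = -152 - 140308 = -140460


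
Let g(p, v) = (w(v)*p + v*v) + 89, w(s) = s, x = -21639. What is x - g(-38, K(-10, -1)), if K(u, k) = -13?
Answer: -22391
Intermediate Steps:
g(p, v) = 89 + v² + p*v (g(p, v) = (v*p + v*v) + 89 = (p*v + v²) + 89 = (v² + p*v) + 89 = 89 + v² + p*v)
x - g(-38, K(-10, -1)) = -21639 - (89 + (-13)² - 38*(-13)) = -21639 - (89 + 169 + 494) = -21639 - 1*752 = -21639 - 752 = -22391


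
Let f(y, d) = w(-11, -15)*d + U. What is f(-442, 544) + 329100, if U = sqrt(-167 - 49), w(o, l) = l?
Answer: 320940 + 6*I*sqrt(6) ≈ 3.2094e+5 + 14.697*I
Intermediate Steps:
U = 6*I*sqrt(6) (U = sqrt(-216) = 6*I*sqrt(6) ≈ 14.697*I)
f(y, d) = -15*d + 6*I*sqrt(6)
f(-442, 544) + 329100 = (-15*544 + 6*I*sqrt(6)) + 329100 = (-8160 + 6*I*sqrt(6)) + 329100 = 320940 + 6*I*sqrt(6)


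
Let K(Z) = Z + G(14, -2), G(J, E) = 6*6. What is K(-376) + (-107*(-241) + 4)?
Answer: 25451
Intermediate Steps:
G(J, E) = 36
K(Z) = 36 + Z (K(Z) = Z + 36 = 36 + Z)
K(-376) + (-107*(-241) + 4) = (36 - 376) + (-107*(-241) + 4) = -340 + (25787 + 4) = -340 + 25791 = 25451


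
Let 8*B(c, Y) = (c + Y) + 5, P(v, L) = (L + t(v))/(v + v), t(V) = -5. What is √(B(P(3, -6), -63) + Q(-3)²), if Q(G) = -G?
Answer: √219/12 ≈ 1.2332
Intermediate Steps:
P(v, L) = (-5 + L)/(2*v) (P(v, L) = (L - 5)/(v + v) = (-5 + L)/((2*v)) = (-5 + L)*(1/(2*v)) = (-5 + L)/(2*v))
B(c, Y) = 5/8 + Y/8 + c/8 (B(c, Y) = ((c + Y) + 5)/8 = ((Y + c) + 5)/8 = (5 + Y + c)/8 = 5/8 + Y/8 + c/8)
√(B(P(3, -6), -63) + Q(-3)²) = √((5/8 + (⅛)*(-63) + ((½)*(-5 - 6)/3)/8) + (-1*(-3))²) = √((5/8 - 63/8 + ((½)*(⅓)*(-11))/8) + 3²) = √((5/8 - 63/8 + (⅛)*(-11/6)) + 9) = √((5/8 - 63/8 - 11/48) + 9) = √(-359/48 + 9) = √(73/48) = √219/12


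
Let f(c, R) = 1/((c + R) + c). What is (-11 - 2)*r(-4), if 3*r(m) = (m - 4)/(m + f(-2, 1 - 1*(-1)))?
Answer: -208/27 ≈ -7.7037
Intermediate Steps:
f(c, R) = 1/(R + 2*c) (f(c, R) = 1/((R + c) + c) = 1/(R + 2*c))
r(m) = (-4 + m)/(3*(-½ + m)) (r(m) = ((m - 4)/(m + 1/((1 - 1*(-1)) + 2*(-2))))/3 = ((-4 + m)/(m + 1/((1 + 1) - 4)))/3 = ((-4 + m)/(m + 1/(2 - 4)))/3 = ((-4 + m)/(m + 1/(-2)))/3 = ((-4 + m)/(m - ½))/3 = ((-4 + m)/(-½ + m))/3 = (-4 + m)/(3*(-½ + m)))
(-11 - 2)*r(-4) = (-11 - 2)*(2*(-4 - 4)/(3*(-1 + 2*(-4)))) = -26*(-8)/(3*(-1 - 8)) = -26*(-8)/(3*(-9)) = -26*(-1)*(-8)/(3*9) = -13*16/27 = -208/27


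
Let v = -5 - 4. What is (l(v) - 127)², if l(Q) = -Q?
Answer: 13924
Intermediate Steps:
v = -9
(l(v) - 127)² = (-1*(-9) - 127)² = (9 - 127)² = (-118)² = 13924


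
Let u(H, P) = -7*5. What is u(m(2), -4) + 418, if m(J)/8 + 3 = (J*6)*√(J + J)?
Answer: 383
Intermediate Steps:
m(J) = -24 + 48*√2*J^(3/2) (m(J) = -24 + 8*((J*6)*√(J + J)) = -24 + 8*((6*J)*√(2*J)) = -24 + 8*((6*J)*(√2*√J)) = -24 + 8*(6*√2*J^(3/2)) = -24 + 48*√2*J^(3/2))
u(H, P) = -35
u(m(2), -4) + 418 = -35 + 418 = 383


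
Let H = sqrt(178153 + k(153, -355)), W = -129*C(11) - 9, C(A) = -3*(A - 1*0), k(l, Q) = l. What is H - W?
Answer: -4248 + sqrt(178306) ≈ -3825.7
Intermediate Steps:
C(A) = -3*A (C(A) = -3*(A + 0) = -3*A)
W = 4248 (W = -(-387)*11 - 9 = -129*(-33) - 9 = 4257 - 9 = 4248)
H = sqrt(178306) (H = sqrt(178153 + 153) = sqrt(178306) ≈ 422.26)
H - W = sqrt(178306) - 1*4248 = sqrt(178306) - 4248 = -4248 + sqrt(178306)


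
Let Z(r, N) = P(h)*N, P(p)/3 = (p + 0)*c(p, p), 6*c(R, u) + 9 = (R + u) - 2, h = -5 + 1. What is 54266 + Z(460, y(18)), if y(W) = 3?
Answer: 54380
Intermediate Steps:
h = -4
c(R, u) = -11/6 + R/6 + u/6 (c(R, u) = -3/2 + ((R + u) - 2)/6 = -3/2 + (-2 + R + u)/6 = -3/2 + (-⅓ + R/6 + u/6) = -11/6 + R/6 + u/6)
P(p) = 3*p*(-11/6 + p/3) (P(p) = 3*((p + 0)*(-11/6 + p/6 + p/6)) = 3*(p*(-11/6 + p/3)) = 3*p*(-11/6 + p/3))
Z(r, N) = 38*N (Z(r, N) = ((½)*(-4)*(-11 + 2*(-4)))*N = ((½)*(-4)*(-11 - 8))*N = ((½)*(-4)*(-19))*N = 38*N)
54266 + Z(460, y(18)) = 54266 + 38*3 = 54266 + 114 = 54380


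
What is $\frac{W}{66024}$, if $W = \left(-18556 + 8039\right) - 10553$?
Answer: $- \frac{1505}{4716} \approx -0.31913$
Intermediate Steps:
$W = -21070$ ($W = -10517 - 10553 = -21070$)
$\frac{W}{66024} = - \frac{21070}{66024} = \left(-21070\right) \frac{1}{66024} = - \frac{1505}{4716}$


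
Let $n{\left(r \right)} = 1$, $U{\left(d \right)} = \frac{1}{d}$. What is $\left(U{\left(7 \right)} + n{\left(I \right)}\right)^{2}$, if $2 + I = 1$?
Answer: $\frac{64}{49} \approx 1.3061$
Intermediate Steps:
$I = -1$ ($I = -2 + 1 = -1$)
$\left(U{\left(7 \right)} + n{\left(I \right)}\right)^{2} = \left(\frac{1}{7} + 1\right)^{2} = \left(\frac{8}{7}\right)^{2} = \frac{64}{49}$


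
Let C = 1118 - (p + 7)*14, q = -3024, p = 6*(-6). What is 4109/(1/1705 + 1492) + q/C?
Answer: 248689343/323070347 ≈ 0.76977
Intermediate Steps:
p = -36
C = 1524 (C = 1118 - (-36 + 7)*14 = 1118 - (-29)*14 = 1118 - 1*(-406) = 1118 + 406 = 1524)
4109/(1/1705 + 1492) + q/C = 4109/(1/1705 + 1492) - 3024/1524 = 4109/(1/1705 + 1492) - 3024*1/1524 = 4109/(2543861/1705) - 252/127 = 4109*(1705/2543861) - 252/127 = 7005845/2543861 - 252/127 = 248689343/323070347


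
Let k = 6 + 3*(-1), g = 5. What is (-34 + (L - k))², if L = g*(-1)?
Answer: 1764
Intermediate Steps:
L = -5 (L = 5*(-1) = -5)
k = 3 (k = 6 - 3 = 3)
(-34 + (L - k))² = (-34 + (-5 - 1*3))² = (-34 + (-5 - 3))² = (-34 - 8)² = (-42)² = 1764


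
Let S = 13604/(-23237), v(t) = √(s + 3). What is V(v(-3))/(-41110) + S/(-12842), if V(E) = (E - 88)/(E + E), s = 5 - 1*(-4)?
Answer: 21581877/645664040260 + 11*√3/61665 ≈ 0.00034239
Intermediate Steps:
s = 9 (s = 5 + 4 = 9)
v(t) = 2*√3 (v(t) = √(9 + 3) = √12 = 2*√3)
S = -716/1223 (S = 13604*(-1/23237) = -716/1223 ≈ -0.58545)
V(E) = (-88 + E)/(2*E) (V(E) = (-88 + E)/((2*E)) = (-88 + E)*(1/(2*E)) = (-88 + E)/(2*E))
V(v(-3))/(-41110) + S/(-12842) = ((-88 + 2*√3)/(2*((2*√3))))/(-41110) - 716/1223/(-12842) = ((√3/6)*(-88 + 2*√3)/2)*(-1/41110) - 716/1223*(-1/12842) = (√3*(-88 + 2*√3)/12)*(-1/41110) + 358/7852883 = -√3*(-88 + 2*√3)/493320 + 358/7852883 = 358/7852883 - √3*(-88 + 2*√3)/493320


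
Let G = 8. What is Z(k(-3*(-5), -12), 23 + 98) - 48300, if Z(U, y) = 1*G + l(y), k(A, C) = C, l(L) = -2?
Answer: -48294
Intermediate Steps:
Z(U, y) = 6 (Z(U, y) = 1*8 - 2 = 8 - 2 = 6)
Z(k(-3*(-5), -12), 23 + 98) - 48300 = 6 - 48300 = -48294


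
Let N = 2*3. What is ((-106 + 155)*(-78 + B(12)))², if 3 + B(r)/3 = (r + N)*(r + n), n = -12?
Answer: 18173169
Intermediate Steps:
N = 6
B(r) = -9 + 3*(-12 + r)*(6 + r) (B(r) = -9 + 3*((r + 6)*(r - 12)) = -9 + 3*((6 + r)*(-12 + r)) = -9 + 3*((-12 + r)*(6 + r)) = -9 + 3*(-12 + r)*(6 + r))
((-106 + 155)*(-78 + B(12)))² = ((-106 + 155)*(-78 + (-225 - 18*12 + 3*12²)))² = (49*(-78 + (-225 - 216 + 3*144)))² = (49*(-78 + (-225 - 216 + 432)))² = (49*(-78 - 9))² = (49*(-87))² = (-4263)² = 18173169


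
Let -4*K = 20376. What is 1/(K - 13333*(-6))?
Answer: 1/74904 ≈ 1.3350e-5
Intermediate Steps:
K = -5094 (K = -1/4*20376 = -5094)
1/(K - 13333*(-6)) = 1/(-5094 - 13333*(-6)) = 1/(-5094 + 79998) = 1/74904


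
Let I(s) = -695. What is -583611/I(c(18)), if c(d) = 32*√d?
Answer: 583611/695 ≈ 839.73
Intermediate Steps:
-583611/I(c(18)) = -583611/(-695) = -583611*(-1/695) = 583611/695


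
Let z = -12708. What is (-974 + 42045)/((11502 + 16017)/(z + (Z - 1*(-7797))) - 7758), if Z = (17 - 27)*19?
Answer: -209503171/39601077 ≈ -5.2903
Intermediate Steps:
Z = -190 (Z = -10*19 = -190)
(-974 + 42045)/((11502 + 16017)/(z + (Z - 1*(-7797))) - 7758) = (-974 + 42045)/((11502 + 16017)/(-12708 + (-190 - 1*(-7797))) - 7758) = 41071/(27519/(-12708 + (-190 + 7797)) - 7758) = 41071/(27519/(-12708 + 7607) - 7758) = 41071/(27519/(-5101) - 7758) = 41071/(27519*(-1/5101) - 7758) = 41071/(-27519/5101 - 7758) = 41071/(-39601077/5101) = 41071*(-5101/39601077) = -209503171/39601077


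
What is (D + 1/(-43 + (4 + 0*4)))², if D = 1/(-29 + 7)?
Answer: 3721/736164 ≈ 0.0050546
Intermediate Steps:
D = -1/22 (D = 1/(-22) = -1/22 ≈ -0.045455)
(D + 1/(-43 + (4 + 0*4)))² = (-1/22 + 1/(-43 + (4 + 0*4)))² = (-1/22 + 1/(-43 + (4 + 0)))² = (-1/22 + 1/(-43 + 4))² = (-1/22 + 1/(-39))² = (-1/22 - 1/39)² = (-61/858)² = 3721/736164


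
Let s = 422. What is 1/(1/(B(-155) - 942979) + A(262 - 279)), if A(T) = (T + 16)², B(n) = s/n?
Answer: 146162167/146162012 ≈ 1.0000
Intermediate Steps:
B(n) = 422/n
A(T) = (16 + T)²
1/(1/(B(-155) - 942979) + A(262 - 279)) = 1/(1/(422/(-155) - 942979) + (16 + (262 - 279))²) = 1/(1/(422*(-1/155) - 942979) + (16 - 17)²) = 1/(1/(-422/155 - 942979) + (-1)²) = 1/(1/(-146162167/155) + 1) = 1/(-155/146162167 + 1) = 1/(146162012/146162167) = 146162167/146162012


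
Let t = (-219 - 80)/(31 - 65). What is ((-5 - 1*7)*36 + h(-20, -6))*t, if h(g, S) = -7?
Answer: -131261/34 ≈ -3860.6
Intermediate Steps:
t = 299/34 (t = -299/(-34) = -299*(-1/34) = 299/34 ≈ 8.7941)
((-5 - 1*7)*36 + h(-20, -6))*t = ((-5 - 1*7)*36 - 7)*(299/34) = ((-5 - 7)*36 - 7)*(299/34) = (-12*36 - 7)*(299/34) = (-432 - 7)*(299/34) = -439*299/34 = -131261/34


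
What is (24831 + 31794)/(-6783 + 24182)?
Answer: 56625/17399 ≈ 3.2545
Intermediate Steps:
(24831 + 31794)/(-6783 + 24182) = 56625/17399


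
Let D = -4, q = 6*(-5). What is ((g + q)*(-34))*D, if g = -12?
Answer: -5712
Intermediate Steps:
q = -30
((g + q)*(-34))*D = ((-12 - 30)*(-34))*(-4) = -42*(-34)*(-4) = 1428*(-4) = -5712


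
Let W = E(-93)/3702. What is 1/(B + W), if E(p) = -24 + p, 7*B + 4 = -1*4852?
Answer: -8638/5992577 ≈ -0.0014415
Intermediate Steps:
B = -4856/7 (B = -4/7 + (-1*4852)/7 = -4/7 + (⅐)*(-4852) = -4/7 - 4852/7 = -4856/7 ≈ -693.71)
W = -39/1234 (W = (-24 - 93)/3702 = -117*1/3702 = -39/1234 ≈ -0.031605)
1/(B + W) = 1/(-4856/7 - 39/1234) = 1/(-5992577/8638) = -8638/5992577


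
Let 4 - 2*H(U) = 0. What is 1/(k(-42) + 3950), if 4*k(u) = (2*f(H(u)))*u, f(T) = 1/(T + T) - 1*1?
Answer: 4/15863 ≈ 0.00025216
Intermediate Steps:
H(U) = 2 (H(U) = 2 - ½*0 = 2 + 0 = 2)
f(T) = -1 + 1/(2*T) (f(T) = 1/(2*T) - 1 = -1 + 1/(2*T))
k(u) = -3*u/8 (k(u) = ((2*((½ - 1*2)/2))*u)/4 = ((2*((½ - 2)/2))*u)/4 = ((2*((½)*(-3/2)))*u)/4 = ((2*(-¾))*u)/4 = (-3*u/2)/4 = -3*u/8)
1/(k(-42) + 3950) = 1/(-3/8*(-42) + 3950) = 1/(63/4 + 3950) = 1/(15863/4) = 4/15863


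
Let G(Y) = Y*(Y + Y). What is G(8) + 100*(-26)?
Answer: -2472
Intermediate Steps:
G(Y) = 2*Y² (G(Y) = Y*(2*Y) = 2*Y²)
G(8) + 100*(-26) = 2*8² + 100*(-26) = 2*64 - 2600 = 128 - 2600 = -2472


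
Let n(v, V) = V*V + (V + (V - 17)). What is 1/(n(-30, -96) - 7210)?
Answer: 1/1797 ≈ 0.00055648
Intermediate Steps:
n(v, V) = -17 + V**2 + 2*V (n(v, V) = V**2 + (V + (-17 + V)) = V**2 + (-17 + 2*V) = -17 + V**2 + 2*V)
1/(n(-30, -96) - 7210) = 1/((-17 + (-96)**2 + 2*(-96)) - 7210) = 1/((-17 + 9216 - 192) - 7210) = 1/(9007 - 7210) = 1/1797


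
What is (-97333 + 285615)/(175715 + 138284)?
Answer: 188282/313999 ≈ 0.59963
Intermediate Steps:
(-97333 + 285615)/(175715 + 138284) = 188282/313999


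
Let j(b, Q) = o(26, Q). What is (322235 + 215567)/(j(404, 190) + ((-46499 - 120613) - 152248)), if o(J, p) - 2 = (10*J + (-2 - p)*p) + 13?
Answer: -537802/355565 ≈ -1.5125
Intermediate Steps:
o(J, p) = 15 + 10*J + p*(-2 - p) (o(J, p) = 2 + ((10*J + (-2 - p)*p) + 13) = 2 + ((10*J + p*(-2 - p)) + 13) = 2 + (13 + 10*J + p*(-2 - p)) = 15 + 10*J + p*(-2 - p))
j(b, Q) = 275 - Q² - 2*Q (j(b, Q) = 15 - Q² - 2*Q + 10*26 = 15 - Q² - 2*Q + 260 = 275 - Q² - 2*Q)
(322235 + 215567)/(j(404, 190) + ((-46499 - 120613) - 152248)) = (322235 + 215567)/((275 - 1*190² - 2*190) + ((-46499 - 120613) - 152248)) = 537802/((275 - 1*36100 - 380) + (-167112 - 152248)) = 537802/((275 - 36100 - 380) - 319360) = 537802/(-36205 - 319360) = 537802/(-355565) = 537802*(-1/355565) = -537802/355565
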